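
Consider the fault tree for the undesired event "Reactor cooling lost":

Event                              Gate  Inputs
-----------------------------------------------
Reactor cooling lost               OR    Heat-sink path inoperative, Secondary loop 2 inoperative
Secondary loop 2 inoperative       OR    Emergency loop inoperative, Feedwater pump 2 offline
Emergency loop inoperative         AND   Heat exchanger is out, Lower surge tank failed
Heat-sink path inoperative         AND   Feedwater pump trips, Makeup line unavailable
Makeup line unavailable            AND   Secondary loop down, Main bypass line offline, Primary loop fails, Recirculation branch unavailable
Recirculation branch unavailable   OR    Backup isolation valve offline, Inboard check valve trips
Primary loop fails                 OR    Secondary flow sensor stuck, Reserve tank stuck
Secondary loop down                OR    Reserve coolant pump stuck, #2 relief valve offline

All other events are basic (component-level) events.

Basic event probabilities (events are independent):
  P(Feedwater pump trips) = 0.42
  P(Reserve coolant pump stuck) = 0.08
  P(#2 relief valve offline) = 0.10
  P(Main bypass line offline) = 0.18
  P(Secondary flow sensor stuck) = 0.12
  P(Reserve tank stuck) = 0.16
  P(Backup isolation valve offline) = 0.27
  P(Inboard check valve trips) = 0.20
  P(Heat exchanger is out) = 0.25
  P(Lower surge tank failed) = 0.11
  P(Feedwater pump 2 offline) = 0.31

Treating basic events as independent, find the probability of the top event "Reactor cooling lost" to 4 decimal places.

P(Secondary loop down) [OR] = 1 − (1−0.08) × (1−0.10) = 0.172000
P(Primary loop fails) [OR] = 1 − (1−0.12) × (1−0.16) = 0.260800
P(Recirculation branch unavailable) [OR] = 1 − (1−0.27) × (1−0.20) = 0.416000
P(Makeup line unavailable) [AND] = 0.172000 × 0.18 × 0.260800 × 0.416000 = 0.003359
P(Heat-sink path inoperative) [AND] = 0.42 × 0.003359 = 0.001411
P(Emergency loop inoperative) [AND] = 0.25 × 0.11 = 0.027500
P(Secondary loop 2 inoperative) [OR] = 1 − (1−0.027500) × (1−0.31) = 0.328975
P(Reactor cooling lost) [OR] = 1 − (1−0.001411) × (1−0.328975) = 0.329922
Rounded to 4 decimal places: P(Reactor cooling lost) ≈ 0.3299.

0.3299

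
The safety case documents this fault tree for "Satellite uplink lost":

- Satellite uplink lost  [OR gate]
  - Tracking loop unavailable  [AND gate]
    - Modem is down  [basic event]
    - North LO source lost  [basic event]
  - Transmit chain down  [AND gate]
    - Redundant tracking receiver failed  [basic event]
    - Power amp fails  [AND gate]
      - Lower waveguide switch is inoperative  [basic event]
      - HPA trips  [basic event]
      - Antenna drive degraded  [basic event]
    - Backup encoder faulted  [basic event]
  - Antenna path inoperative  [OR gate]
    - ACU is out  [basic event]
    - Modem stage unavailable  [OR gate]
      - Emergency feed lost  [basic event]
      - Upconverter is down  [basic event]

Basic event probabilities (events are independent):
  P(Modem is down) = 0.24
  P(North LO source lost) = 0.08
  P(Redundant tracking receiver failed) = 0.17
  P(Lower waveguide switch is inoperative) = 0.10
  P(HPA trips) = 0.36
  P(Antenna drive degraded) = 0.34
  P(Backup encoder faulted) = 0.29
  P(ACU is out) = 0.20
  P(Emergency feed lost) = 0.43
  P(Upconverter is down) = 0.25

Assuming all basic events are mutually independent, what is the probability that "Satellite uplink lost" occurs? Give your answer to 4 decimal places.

P(Tracking loop unavailable) [AND] = 0.24 × 0.08 = 0.019200
P(Power amp fails) [AND] = 0.10 × 0.36 × 0.34 = 0.012240
P(Transmit chain down) [AND] = 0.17 × 0.012240 × 0.29 = 0.000603
P(Modem stage unavailable) [OR] = 1 − (1−0.43) × (1−0.25) = 0.572500
P(Antenna path inoperative) [OR] = 1 − (1−0.20) × (1−0.572500) = 0.658000
P(Satellite uplink lost) [OR] = 1 − (1−0.019200) × (1−0.000603) × (1−0.658000) = 0.664769
Rounded to 4 decimal places: P(Satellite uplink lost) ≈ 0.6648.

0.6648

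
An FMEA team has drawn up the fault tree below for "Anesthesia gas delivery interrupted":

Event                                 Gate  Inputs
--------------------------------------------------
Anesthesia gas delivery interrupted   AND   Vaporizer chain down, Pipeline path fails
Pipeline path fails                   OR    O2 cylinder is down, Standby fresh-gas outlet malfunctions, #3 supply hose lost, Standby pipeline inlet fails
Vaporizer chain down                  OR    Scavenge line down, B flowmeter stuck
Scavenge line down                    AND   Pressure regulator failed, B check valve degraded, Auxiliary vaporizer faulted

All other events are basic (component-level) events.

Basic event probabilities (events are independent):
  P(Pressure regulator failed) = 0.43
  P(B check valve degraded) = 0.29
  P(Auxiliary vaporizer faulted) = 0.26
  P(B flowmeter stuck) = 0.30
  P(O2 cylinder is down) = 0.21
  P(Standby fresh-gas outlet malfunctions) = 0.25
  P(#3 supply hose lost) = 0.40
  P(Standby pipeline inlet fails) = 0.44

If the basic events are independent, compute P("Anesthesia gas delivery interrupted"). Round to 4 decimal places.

P(Scavenge line down) [AND] = 0.43 × 0.29 × 0.26 = 0.032422
P(Vaporizer chain down) [OR] = 1 − (1−0.032422) × (1−0.30) = 0.322695
P(Pipeline path fails) [OR] = 1 − (1−0.21) × (1−0.25) × (1−0.40) × (1−0.44) = 0.800920
P(Anesthesia gas delivery interrupted) [AND] = 0.322695 × 0.800920 = 0.258453
Rounded to 4 decimal places: P(Anesthesia gas delivery interrupted) ≈ 0.2585.

0.2585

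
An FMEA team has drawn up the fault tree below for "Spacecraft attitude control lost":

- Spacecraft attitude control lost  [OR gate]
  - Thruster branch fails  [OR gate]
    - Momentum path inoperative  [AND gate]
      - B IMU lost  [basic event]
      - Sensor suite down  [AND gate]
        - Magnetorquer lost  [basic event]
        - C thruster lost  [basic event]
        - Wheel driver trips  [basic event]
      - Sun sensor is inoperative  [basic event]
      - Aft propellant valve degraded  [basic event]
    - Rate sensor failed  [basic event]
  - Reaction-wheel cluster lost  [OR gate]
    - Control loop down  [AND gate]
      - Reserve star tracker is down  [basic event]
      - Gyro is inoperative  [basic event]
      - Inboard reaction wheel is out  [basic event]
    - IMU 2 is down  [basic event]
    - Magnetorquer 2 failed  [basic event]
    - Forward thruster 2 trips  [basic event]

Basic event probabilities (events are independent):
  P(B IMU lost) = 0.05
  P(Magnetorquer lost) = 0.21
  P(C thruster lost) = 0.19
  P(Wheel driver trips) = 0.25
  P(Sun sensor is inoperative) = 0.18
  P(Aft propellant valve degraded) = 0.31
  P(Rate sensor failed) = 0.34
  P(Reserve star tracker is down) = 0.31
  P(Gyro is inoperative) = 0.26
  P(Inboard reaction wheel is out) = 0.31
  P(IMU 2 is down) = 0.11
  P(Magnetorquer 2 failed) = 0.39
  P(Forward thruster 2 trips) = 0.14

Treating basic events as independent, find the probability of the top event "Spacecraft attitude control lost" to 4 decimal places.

0.6996

P(Sensor suite down) [AND] = 0.21 × 0.19 × 0.25 = 0.009975
P(Momentum path inoperative) [AND] = 0.05 × 0.009975 × 0.18 × 0.31 = 0.000028
P(Thruster branch fails) [OR] = 1 − (1−0.000028) × (1−0.34) = 0.340018
P(Control loop down) [AND] = 0.31 × 0.26 × 0.31 = 0.024986
P(Reaction-wheel cluster lost) [OR] = 1 − (1−0.024986) × (1−0.11) × (1−0.39) × (1−0.14) = 0.544772
P(Spacecraft attitude control lost) [OR] = 1 − (1−0.340018) × (1−0.544772) = 0.699558
Rounded to 4 decimal places: P(Spacecraft attitude control lost) ≈ 0.6996.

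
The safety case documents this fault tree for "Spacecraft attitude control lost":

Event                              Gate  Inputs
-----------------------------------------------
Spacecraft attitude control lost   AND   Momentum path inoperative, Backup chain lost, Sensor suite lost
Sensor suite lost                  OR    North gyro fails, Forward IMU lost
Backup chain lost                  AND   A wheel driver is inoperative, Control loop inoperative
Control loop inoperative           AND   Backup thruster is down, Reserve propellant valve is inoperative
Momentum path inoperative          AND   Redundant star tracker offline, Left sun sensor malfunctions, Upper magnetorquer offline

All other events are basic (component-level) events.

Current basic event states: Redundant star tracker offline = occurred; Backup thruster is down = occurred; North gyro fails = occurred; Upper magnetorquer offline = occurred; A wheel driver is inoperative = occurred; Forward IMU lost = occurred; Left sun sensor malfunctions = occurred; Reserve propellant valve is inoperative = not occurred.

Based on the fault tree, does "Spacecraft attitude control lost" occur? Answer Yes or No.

Momentum path inoperative [AND]: Redundant star tracker offline=occurs, Left sun sensor malfunctions=occurs, Upper magnetorquer offline=occurs → all inputs occur → occurs.
Control loop inoperative [AND]: Backup thruster is down=occurs, Reserve propellant valve is inoperative=not → not all inputs occur → does not occur.
Backup chain lost [AND]: A wheel driver is inoperative=occurs, Control loop inoperative=not → not all inputs occur → does not occur.
Sensor suite lost [OR]: North gyro fails=occurs, Forward IMU lost=occurs → at least one input occurs → occurs.
Spacecraft attitude control lost [AND]: Momentum path inoperative=occurs, Backup chain lost=not, Sensor suite lost=occurs → not all inputs occur → does not occur.

No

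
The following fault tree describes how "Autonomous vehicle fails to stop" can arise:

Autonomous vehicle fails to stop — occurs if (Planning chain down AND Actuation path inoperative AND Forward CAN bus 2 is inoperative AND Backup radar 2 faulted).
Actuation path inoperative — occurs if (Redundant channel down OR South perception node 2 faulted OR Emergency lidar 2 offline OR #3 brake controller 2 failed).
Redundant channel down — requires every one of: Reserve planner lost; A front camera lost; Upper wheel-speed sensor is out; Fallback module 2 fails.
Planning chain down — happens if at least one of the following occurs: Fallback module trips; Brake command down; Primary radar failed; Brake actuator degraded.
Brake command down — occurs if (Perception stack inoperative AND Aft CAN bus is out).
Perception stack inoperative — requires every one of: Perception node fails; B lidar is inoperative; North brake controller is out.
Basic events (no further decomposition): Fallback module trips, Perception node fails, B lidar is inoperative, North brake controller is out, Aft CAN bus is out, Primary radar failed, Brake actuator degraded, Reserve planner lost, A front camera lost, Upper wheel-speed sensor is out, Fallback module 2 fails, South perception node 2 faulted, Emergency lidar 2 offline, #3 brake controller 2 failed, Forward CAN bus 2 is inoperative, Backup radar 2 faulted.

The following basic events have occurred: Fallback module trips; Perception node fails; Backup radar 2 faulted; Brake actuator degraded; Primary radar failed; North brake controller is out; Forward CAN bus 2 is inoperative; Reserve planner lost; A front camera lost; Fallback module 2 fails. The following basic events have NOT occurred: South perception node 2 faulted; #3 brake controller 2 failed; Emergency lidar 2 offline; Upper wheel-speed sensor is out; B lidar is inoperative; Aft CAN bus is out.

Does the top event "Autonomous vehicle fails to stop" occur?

No

Perception stack inoperative [AND]: Perception node fails=occurs, B lidar is inoperative=not, North brake controller is out=occurs → not all inputs occur → does not occur.
Brake command down [AND]: Perception stack inoperative=not, Aft CAN bus is out=not → not all inputs occur → does not occur.
Planning chain down [OR]: Fallback module trips=occurs, Brake command down=not, Primary radar failed=occurs, Brake actuator degraded=occurs → at least one input occurs → occurs.
Redundant channel down [AND]: Reserve planner lost=occurs, A front camera lost=occurs, Upper wheel-speed sensor is out=not, Fallback module 2 fails=occurs → not all inputs occur → does not occur.
Actuation path inoperative [OR]: Redundant channel down=not, South perception node 2 faulted=not, Emergency lidar 2 offline=not, #3 brake controller 2 failed=not → no input occurs → does not occur.
Autonomous vehicle fails to stop [AND]: Planning chain down=occurs, Actuation path inoperative=not, Forward CAN bus 2 is inoperative=occurs, Backup radar 2 faulted=occurs → not all inputs occur → does not occur.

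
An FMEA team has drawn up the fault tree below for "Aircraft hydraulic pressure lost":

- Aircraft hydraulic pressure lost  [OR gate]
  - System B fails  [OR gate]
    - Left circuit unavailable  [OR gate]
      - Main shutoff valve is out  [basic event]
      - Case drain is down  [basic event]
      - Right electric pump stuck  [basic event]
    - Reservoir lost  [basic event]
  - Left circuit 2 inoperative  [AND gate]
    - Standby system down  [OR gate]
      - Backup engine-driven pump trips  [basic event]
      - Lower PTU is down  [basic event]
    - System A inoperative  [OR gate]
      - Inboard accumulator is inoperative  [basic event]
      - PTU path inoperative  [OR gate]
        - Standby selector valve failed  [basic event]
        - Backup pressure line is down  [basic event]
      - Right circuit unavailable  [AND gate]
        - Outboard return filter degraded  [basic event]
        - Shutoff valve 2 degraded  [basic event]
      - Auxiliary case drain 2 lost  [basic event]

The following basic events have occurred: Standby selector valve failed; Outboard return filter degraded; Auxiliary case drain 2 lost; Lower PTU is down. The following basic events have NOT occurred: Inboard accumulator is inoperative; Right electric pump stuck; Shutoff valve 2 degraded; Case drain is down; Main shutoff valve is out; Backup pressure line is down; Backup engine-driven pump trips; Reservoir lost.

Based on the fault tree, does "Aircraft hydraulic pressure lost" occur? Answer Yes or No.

Yes

Left circuit unavailable [OR]: Main shutoff valve is out=not, Case drain is down=not, Right electric pump stuck=not → no input occurs → does not occur.
System B fails [OR]: Left circuit unavailable=not, Reservoir lost=not → no input occurs → does not occur.
Standby system down [OR]: Backup engine-driven pump trips=not, Lower PTU is down=occurs → at least one input occurs → occurs.
PTU path inoperative [OR]: Standby selector valve failed=occurs, Backup pressure line is down=not → at least one input occurs → occurs.
Right circuit unavailable [AND]: Outboard return filter degraded=occurs, Shutoff valve 2 degraded=not → not all inputs occur → does not occur.
System A inoperative [OR]: Inboard accumulator is inoperative=not, PTU path inoperative=occurs, Right circuit unavailable=not, Auxiliary case drain 2 lost=occurs → at least one input occurs → occurs.
Left circuit 2 inoperative [AND]: Standby system down=occurs, System A inoperative=occurs → all inputs occur → occurs.
Aircraft hydraulic pressure lost [OR]: System B fails=not, Left circuit 2 inoperative=occurs → at least one input occurs → occurs.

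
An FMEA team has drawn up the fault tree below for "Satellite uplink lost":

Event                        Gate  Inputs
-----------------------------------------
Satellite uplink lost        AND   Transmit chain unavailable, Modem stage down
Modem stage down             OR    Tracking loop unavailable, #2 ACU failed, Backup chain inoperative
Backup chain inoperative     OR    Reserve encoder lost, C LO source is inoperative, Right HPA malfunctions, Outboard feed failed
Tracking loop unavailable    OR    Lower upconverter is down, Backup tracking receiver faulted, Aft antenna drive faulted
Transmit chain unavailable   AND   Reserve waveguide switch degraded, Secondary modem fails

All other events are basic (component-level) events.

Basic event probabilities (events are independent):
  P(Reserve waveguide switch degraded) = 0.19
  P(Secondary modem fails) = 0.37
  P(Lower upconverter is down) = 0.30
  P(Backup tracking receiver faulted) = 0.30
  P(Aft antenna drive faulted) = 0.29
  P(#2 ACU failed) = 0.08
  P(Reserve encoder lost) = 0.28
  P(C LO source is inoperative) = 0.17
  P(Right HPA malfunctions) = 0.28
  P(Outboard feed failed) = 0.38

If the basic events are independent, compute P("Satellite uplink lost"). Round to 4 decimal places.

P(Transmit chain unavailable) [AND] = 0.19 × 0.37 = 0.070300
P(Tracking loop unavailable) [OR] = 1 − (1−0.30) × (1−0.30) × (1−0.29) = 0.652100
P(Backup chain inoperative) [OR] = 1 − (1−0.28) × (1−0.17) × (1−0.28) × (1−0.38) = 0.733231
P(Modem stage down) [OR] = 1 − (1−0.652100) × (1−0.08) × (1−0.733231) = 0.914616
P(Satellite uplink lost) [AND] = 0.070300 × 0.914616 = 0.064298
Rounded to 4 decimal places: P(Satellite uplink lost) ≈ 0.0643.

0.0643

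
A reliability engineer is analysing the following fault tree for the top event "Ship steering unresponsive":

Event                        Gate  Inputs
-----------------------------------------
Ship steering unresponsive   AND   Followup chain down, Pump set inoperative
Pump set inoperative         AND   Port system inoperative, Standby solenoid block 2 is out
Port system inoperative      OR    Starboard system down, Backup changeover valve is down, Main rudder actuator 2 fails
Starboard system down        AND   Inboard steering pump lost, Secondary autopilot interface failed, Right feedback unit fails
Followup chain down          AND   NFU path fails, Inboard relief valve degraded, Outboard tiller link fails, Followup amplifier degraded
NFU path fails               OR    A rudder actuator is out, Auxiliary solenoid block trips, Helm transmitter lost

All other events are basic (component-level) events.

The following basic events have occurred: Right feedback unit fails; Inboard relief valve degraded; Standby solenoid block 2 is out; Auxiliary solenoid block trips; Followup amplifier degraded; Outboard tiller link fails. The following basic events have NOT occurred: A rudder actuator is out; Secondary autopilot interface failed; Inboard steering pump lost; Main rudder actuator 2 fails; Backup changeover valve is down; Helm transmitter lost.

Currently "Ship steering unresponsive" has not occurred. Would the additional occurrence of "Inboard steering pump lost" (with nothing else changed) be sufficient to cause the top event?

Counterfactual: set "Inboard steering pump lost" to occurred.
NFU path fails [OR]: A rudder actuator is out=not, Auxiliary solenoid block trips=occurs, Helm transmitter lost=not → at least one input occurs → occurs.
Followup chain down [AND]: NFU path fails=occurs, Inboard relief valve degraded=occurs, Outboard tiller link fails=occurs, Followup amplifier degraded=occurs → all inputs occur → occurs.
Starboard system down [AND]: Inboard steering pump lost=occurs, Secondary autopilot interface failed=not, Right feedback unit fails=occurs → not all inputs occur → does not occur.
Port system inoperative [OR]: Starboard system down=not, Backup changeover valve is down=not, Main rudder actuator 2 fails=not → no input occurs → does not occur.
Pump set inoperative [AND]: Port system inoperative=not, Standby solenoid block 2 is out=occurs → not all inputs occur → does not occur.
Ship steering unresponsive [AND]: Followup chain down=occurs, Pump set inoperative=not → not all inputs occur → does not occur.

No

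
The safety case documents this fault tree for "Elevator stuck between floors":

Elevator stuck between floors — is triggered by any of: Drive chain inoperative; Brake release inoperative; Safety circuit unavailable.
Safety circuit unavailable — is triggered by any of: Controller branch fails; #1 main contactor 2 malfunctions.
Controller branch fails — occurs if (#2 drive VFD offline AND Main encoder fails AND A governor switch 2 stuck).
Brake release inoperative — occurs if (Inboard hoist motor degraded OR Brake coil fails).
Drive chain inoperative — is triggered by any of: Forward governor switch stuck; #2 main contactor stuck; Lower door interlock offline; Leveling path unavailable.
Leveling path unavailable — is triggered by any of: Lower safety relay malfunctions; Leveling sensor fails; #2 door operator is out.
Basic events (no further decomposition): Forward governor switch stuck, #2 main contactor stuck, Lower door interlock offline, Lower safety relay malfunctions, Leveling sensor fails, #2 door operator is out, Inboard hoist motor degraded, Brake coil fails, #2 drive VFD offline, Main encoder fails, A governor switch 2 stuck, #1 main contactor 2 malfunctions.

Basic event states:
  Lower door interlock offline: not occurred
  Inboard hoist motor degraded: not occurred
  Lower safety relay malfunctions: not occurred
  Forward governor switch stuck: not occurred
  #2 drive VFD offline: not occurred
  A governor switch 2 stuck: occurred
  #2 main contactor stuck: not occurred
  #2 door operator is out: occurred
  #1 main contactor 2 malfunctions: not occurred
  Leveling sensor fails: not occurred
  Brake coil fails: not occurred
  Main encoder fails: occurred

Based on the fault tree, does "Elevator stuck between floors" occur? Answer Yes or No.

Yes

Leveling path unavailable [OR]: Lower safety relay malfunctions=not, Leveling sensor fails=not, #2 door operator is out=occurs → at least one input occurs → occurs.
Drive chain inoperative [OR]: Forward governor switch stuck=not, #2 main contactor stuck=not, Lower door interlock offline=not, Leveling path unavailable=occurs → at least one input occurs → occurs.
Brake release inoperative [OR]: Inboard hoist motor degraded=not, Brake coil fails=not → no input occurs → does not occur.
Controller branch fails [AND]: #2 drive VFD offline=not, Main encoder fails=occurs, A governor switch 2 stuck=occurs → not all inputs occur → does not occur.
Safety circuit unavailable [OR]: Controller branch fails=not, #1 main contactor 2 malfunctions=not → no input occurs → does not occur.
Elevator stuck between floors [OR]: Drive chain inoperative=occurs, Brake release inoperative=not, Safety circuit unavailable=not → at least one input occurs → occurs.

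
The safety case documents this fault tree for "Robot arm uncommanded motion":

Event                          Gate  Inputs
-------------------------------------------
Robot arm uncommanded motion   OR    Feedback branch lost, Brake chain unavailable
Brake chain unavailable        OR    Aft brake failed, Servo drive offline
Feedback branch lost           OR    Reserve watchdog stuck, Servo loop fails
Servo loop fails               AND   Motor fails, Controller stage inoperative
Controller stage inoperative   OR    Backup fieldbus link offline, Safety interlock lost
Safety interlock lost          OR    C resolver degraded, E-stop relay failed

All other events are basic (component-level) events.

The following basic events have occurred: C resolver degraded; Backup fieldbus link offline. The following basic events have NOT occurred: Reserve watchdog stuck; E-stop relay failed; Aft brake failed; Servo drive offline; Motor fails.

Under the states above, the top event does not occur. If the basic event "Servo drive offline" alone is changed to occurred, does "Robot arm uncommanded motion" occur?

Yes

Counterfactual: set "Servo drive offline" to occurred.
Safety interlock lost [OR]: C resolver degraded=occurs, E-stop relay failed=not → at least one input occurs → occurs.
Controller stage inoperative [OR]: Backup fieldbus link offline=occurs, Safety interlock lost=occurs → at least one input occurs → occurs.
Servo loop fails [AND]: Motor fails=not, Controller stage inoperative=occurs → not all inputs occur → does not occur.
Feedback branch lost [OR]: Reserve watchdog stuck=not, Servo loop fails=not → no input occurs → does not occur.
Brake chain unavailable [OR]: Aft brake failed=not, Servo drive offline=occurs → at least one input occurs → occurs.
Robot arm uncommanded motion [OR]: Feedback branch lost=not, Brake chain unavailable=occurs → at least one input occurs → occurs.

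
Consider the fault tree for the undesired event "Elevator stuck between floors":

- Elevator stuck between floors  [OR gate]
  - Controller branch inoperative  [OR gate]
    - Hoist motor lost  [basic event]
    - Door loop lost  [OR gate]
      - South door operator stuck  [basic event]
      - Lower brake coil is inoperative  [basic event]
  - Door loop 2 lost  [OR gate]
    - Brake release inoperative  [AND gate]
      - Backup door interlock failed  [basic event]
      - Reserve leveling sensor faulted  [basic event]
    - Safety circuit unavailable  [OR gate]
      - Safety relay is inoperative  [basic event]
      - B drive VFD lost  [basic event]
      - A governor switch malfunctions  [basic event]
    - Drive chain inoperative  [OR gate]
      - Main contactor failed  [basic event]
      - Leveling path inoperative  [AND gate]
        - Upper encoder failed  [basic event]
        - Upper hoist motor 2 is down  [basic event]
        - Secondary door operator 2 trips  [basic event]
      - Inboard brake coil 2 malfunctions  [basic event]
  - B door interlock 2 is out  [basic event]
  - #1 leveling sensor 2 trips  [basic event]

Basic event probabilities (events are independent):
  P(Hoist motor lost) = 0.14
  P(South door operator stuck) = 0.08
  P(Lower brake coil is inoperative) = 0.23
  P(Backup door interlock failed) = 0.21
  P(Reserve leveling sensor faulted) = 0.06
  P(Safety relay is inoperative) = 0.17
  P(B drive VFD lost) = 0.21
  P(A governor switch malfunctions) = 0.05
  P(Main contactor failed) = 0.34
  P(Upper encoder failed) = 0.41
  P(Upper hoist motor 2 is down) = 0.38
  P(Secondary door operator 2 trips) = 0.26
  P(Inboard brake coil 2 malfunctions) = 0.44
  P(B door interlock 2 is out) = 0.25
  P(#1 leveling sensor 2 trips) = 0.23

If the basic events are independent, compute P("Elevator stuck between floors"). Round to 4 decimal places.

0.9233

P(Door loop lost) [OR] = 1 − (1−0.08) × (1−0.23) = 0.291600
P(Controller branch inoperative) [OR] = 1 − (1−0.14) × (1−0.291600) = 0.390776
P(Brake release inoperative) [AND] = 0.21 × 0.06 = 0.012600
P(Safety circuit unavailable) [OR] = 1 − (1−0.17) × (1−0.21) × (1−0.05) = 0.377085
P(Leveling path inoperative) [AND] = 0.41 × 0.38 × 0.26 = 0.040508
P(Drive chain inoperative) [OR] = 1 − (1−0.34) × (1−0.040508) × (1−0.44) = 0.645372
P(Door loop 2 lost) [OR] = 1 − (1−0.012600) × (1−0.377085) × (1−0.645372) = 0.781880
P(Elevator stuck between floors) [OR] = 1 − (1−0.390776) × (1−0.781880) × (1−0.25) × (1−0.23) = 0.923260
Rounded to 4 decimal places: P(Elevator stuck between floors) ≈ 0.9233.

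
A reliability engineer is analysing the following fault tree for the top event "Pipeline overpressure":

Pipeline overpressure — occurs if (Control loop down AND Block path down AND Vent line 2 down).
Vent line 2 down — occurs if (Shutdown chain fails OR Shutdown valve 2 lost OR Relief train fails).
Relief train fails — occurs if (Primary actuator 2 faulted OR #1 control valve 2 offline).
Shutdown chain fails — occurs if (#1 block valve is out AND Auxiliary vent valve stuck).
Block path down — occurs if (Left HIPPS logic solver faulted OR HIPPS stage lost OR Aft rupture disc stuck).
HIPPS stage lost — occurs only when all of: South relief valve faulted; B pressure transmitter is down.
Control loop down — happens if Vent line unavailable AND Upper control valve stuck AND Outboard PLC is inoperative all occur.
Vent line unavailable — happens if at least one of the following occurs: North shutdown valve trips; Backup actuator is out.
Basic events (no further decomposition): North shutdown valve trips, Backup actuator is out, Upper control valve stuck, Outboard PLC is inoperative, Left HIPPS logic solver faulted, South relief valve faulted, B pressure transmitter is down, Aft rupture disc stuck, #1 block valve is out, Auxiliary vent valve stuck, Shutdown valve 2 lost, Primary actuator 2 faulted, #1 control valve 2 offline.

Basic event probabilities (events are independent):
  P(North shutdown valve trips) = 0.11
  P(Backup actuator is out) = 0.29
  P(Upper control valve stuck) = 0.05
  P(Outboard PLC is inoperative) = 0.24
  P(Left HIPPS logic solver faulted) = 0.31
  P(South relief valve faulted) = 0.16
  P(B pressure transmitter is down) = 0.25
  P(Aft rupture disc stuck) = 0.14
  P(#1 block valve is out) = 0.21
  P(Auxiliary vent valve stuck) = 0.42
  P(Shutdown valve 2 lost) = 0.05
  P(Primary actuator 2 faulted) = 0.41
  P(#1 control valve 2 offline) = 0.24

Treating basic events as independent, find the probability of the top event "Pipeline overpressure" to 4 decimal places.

0.0012

P(Vent line unavailable) [OR] = 1 − (1−0.11) × (1−0.29) = 0.368100
P(Control loop down) [AND] = 0.368100 × 0.05 × 0.24 = 0.004417
P(HIPPS stage lost) [AND] = 0.16 × 0.25 = 0.040000
P(Block path down) [OR] = 1 − (1−0.31) × (1−0.040000) × (1−0.14) = 0.430336
P(Shutdown chain fails) [AND] = 0.21 × 0.42 = 0.088200
P(Relief train fails) [OR] = 1 − (1−0.41) × (1−0.24) = 0.551600
P(Vent line 2 down) [OR] = 1 − (1−0.088200) × (1−0.05) × (1−0.551600) = 0.611591
P(Pipeline overpressure) [AND] = 0.004417 × 0.430336 × 0.611591 = 0.001163
Rounded to 4 decimal places: P(Pipeline overpressure) ≈ 0.0012.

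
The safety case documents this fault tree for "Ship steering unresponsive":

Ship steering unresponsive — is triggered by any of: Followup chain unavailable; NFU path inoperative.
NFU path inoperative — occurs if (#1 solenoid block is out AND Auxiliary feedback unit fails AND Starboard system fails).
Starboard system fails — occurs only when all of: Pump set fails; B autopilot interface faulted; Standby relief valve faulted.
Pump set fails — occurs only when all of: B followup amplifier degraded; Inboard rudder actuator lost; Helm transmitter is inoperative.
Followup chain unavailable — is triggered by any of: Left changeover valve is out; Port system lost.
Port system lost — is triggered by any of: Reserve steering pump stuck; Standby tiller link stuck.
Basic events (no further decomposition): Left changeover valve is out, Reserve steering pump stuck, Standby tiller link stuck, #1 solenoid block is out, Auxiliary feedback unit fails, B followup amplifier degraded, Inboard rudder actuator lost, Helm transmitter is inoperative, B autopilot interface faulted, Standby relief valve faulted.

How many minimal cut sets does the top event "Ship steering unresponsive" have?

Port system lost [OR]: union of children's cut sets → 2 cut set(s).
Followup chain unavailable [OR]: union of children's cut sets → 3 cut set(s).
Pump set fails [AND]: one cut set from each child combined → 1 × 1 × 1 = 1 cut set(s).
Starboard system fails [AND]: one cut set from each child combined → 1 × 1 × 1 = 1 cut set(s).
NFU path inoperative [AND]: one cut set from each child combined → 1 × 1 × 1 = 1 cut set(s).
Ship steering unresponsive [OR]: union of children's cut sets → 4 cut set(s).
Minimal cut sets: {Left changeover valve is out}; {Reserve steering pump stuck}; {Standby tiller link stuck}; {#1 solenoid block is out, Auxiliary feedback unit fails, B autopilot interface faulted, B followup amplifier degraded, Helm transmitter is inoperative, Inboard rudder actuator lost, Standby relief valve faulted}.

4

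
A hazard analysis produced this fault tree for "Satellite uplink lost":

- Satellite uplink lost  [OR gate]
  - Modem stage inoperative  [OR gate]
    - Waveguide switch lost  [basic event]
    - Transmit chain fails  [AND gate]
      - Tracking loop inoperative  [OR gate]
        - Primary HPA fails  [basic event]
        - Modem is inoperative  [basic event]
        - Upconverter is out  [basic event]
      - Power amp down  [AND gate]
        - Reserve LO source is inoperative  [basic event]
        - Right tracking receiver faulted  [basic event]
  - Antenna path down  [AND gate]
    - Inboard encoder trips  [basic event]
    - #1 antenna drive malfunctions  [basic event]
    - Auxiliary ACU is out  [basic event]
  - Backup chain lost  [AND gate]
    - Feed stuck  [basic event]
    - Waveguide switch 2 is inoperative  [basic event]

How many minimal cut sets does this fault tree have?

Tracking loop inoperative [OR]: union of children's cut sets → 3 cut set(s).
Power amp down [AND]: one cut set from each child combined → 1 × 1 = 1 cut set(s).
Transmit chain fails [AND]: one cut set from each child combined → 3 × 1 = 3 cut set(s).
Modem stage inoperative [OR]: union of children's cut sets → 4 cut set(s).
Antenna path down [AND]: one cut set from each child combined → 1 × 1 × 1 = 1 cut set(s).
Backup chain lost [AND]: one cut set from each child combined → 1 × 1 = 1 cut set(s).
Satellite uplink lost [OR]: union of children's cut sets → 6 cut set(s).
Minimal cut sets: {Waveguide switch lost}; {Primary HPA fails, Reserve LO source is inoperative, Right tracking receiver faulted}; {Modem is inoperative, Reserve LO source is inoperative, Right tracking receiver faulted}; {Reserve LO source is inoperative, Right tracking receiver faulted, Upconverter is out}; {#1 antenna drive malfunctions, Auxiliary ACU is out, Inboard encoder trips}; {Feed stuck, Waveguide switch 2 is inoperative}.

6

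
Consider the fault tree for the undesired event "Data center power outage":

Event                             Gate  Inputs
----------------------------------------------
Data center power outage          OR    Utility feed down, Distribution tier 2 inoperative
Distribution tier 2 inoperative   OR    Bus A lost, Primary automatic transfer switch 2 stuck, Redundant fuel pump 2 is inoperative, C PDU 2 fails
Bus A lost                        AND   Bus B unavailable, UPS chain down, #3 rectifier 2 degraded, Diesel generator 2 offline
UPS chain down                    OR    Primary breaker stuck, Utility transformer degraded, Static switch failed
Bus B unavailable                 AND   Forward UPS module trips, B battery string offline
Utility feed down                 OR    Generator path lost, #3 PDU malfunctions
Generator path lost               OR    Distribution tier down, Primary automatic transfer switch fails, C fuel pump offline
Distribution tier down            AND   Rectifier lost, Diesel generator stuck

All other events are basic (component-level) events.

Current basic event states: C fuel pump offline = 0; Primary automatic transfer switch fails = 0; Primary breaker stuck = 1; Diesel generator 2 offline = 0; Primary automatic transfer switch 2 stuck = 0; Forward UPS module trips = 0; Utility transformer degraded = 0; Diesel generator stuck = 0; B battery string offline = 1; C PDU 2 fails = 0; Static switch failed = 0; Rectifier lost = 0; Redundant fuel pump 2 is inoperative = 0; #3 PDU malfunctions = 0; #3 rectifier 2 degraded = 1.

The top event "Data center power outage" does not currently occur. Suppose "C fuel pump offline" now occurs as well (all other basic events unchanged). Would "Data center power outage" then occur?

Yes

Counterfactual: set "C fuel pump offline" to occurred.
Distribution tier down [AND]: Rectifier lost=not, Diesel generator stuck=not → not all inputs occur → does not occur.
Generator path lost [OR]: Distribution tier down=not, Primary automatic transfer switch fails=not, C fuel pump offline=occurs → at least one input occurs → occurs.
Utility feed down [OR]: Generator path lost=occurs, #3 PDU malfunctions=not → at least one input occurs → occurs.
Bus B unavailable [AND]: Forward UPS module trips=not, B battery string offline=occurs → not all inputs occur → does not occur.
UPS chain down [OR]: Primary breaker stuck=occurs, Utility transformer degraded=not, Static switch failed=not → at least one input occurs → occurs.
Bus A lost [AND]: Bus B unavailable=not, UPS chain down=occurs, #3 rectifier 2 degraded=occurs, Diesel generator 2 offline=not → not all inputs occur → does not occur.
Distribution tier 2 inoperative [OR]: Bus A lost=not, Primary automatic transfer switch 2 stuck=not, Redundant fuel pump 2 is inoperative=not, C PDU 2 fails=not → no input occurs → does not occur.
Data center power outage [OR]: Utility feed down=occurs, Distribution tier 2 inoperative=not → at least one input occurs → occurs.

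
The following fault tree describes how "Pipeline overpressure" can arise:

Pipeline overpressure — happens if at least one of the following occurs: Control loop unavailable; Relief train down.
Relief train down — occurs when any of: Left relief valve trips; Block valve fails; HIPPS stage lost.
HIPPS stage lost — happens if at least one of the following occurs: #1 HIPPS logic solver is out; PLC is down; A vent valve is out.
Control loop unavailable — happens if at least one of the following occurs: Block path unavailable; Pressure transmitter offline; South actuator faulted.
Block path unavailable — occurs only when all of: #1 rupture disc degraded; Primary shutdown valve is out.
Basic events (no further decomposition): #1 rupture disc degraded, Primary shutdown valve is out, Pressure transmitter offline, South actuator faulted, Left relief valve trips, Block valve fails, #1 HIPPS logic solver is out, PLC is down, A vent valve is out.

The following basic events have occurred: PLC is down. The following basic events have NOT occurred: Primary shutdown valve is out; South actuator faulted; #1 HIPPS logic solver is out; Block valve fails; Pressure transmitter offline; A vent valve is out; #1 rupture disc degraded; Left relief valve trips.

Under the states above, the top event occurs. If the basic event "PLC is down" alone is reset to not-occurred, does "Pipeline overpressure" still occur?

No

Counterfactual: set "PLC is down" to not occurred.
Block path unavailable [AND]: #1 rupture disc degraded=not, Primary shutdown valve is out=not → not all inputs occur → does not occur.
Control loop unavailable [OR]: Block path unavailable=not, Pressure transmitter offline=not, South actuator faulted=not → no input occurs → does not occur.
HIPPS stage lost [OR]: #1 HIPPS logic solver is out=not, PLC is down=not, A vent valve is out=not → no input occurs → does not occur.
Relief train down [OR]: Left relief valve trips=not, Block valve fails=not, HIPPS stage lost=not → no input occurs → does not occur.
Pipeline overpressure [OR]: Control loop unavailable=not, Relief train down=not → no input occurs → does not occur.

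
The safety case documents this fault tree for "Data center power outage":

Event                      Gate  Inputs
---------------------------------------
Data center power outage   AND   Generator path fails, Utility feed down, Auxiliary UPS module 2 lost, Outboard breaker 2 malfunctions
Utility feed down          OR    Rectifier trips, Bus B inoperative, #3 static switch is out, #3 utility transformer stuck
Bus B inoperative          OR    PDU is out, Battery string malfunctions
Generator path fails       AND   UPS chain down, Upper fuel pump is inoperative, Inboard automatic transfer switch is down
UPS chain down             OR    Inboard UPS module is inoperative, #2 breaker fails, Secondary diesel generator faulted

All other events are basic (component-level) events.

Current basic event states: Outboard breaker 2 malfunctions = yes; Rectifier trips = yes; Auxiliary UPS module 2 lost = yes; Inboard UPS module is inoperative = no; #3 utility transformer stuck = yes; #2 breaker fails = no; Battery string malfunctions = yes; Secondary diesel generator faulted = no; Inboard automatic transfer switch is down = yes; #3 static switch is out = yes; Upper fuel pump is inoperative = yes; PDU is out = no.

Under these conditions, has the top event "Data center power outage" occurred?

No

UPS chain down [OR]: Inboard UPS module is inoperative=not, #2 breaker fails=not, Secondary diesel generator faulted=not → no input occurs → does not occur.
Generator path fails [AND]: UPS chain down=not, Upper fuel pump is inoperative=occurs, Inboard automatic transfer switch is down=occurs → not all inputs occur → does not occur.
Bus B inoperative [OR]: PDU is out=not, Battery string malfunctions=occurs → at least one input occurs → occurs.
Utility feed down [OR]: Rectifier trips=occurs, Bus B inoperative=occurs, #3 static switch is out=occurs, #3 utility transformer stuck=occurs → at least one input occurs → occurs.
Data center power outage [AND]: Generator path fails=not, Utility feed down=occurs, Auxiliary UPS module 2 lost=occurs, Outboard breaker 2 malfunctions=occurs → not all inputs occur → does not occur.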